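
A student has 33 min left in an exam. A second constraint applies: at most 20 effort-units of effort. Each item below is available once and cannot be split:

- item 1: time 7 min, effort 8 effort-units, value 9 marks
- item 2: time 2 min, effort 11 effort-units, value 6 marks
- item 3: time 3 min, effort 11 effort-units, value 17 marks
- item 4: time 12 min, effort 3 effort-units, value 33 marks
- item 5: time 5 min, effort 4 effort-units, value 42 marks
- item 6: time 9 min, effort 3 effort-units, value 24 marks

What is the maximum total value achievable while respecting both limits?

Feasible sets respecting both limits:
- item 1+item 4+item 5+item 6: time 33, effort 18, value 108
- item 4+item 5+item 6: time 26, effort 10, value 99
- item 3+item 4+item 5: time 20, effort 18, value 92
- item 1+item 4+item 5: time 24, effort 15, value 84
Best: 108 marks.

108 marks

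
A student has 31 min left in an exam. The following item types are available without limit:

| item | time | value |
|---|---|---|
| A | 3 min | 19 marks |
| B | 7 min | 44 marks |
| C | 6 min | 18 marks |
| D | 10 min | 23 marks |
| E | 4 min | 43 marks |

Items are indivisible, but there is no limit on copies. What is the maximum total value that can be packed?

Best value-per-unit is E at 43/4; filling with it alone gives 7×43 = 301.
Optimal mix: 1×A + 7×E → time 31, value 320.

320 marks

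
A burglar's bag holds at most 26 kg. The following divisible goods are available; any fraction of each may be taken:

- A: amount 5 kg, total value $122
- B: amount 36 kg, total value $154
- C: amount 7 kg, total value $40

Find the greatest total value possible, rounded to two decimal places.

Take in order of value per unit:
- A (122/5 per unit): all 5 → value 122, running total 122.00
- C (40/7 per unit): all 7 → value 40, running total 162.00
- B (154/36 per unit): 14 of 36 → value 14×154/36 = 59.8889, running total 221.89
Total 221.89.

221.89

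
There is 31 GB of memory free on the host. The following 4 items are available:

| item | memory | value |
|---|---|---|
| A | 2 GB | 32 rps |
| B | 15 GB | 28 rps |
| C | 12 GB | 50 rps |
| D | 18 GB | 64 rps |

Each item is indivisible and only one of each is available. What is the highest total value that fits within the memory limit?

114 rps

This is a 0/1 knapsack; check combinations near the capacity.
- C+D: memory 12+18=30, value 50+64=114
- A+B+C: memory 2+15+12=29, value 32+28+50=110
- A+D: memory 2+18=20, value 32+64=96
- A+C: memory 2+12=14, value 32+50=82
- B+C: memory 15+12=27, value 28+50=78
Best: 114 rps.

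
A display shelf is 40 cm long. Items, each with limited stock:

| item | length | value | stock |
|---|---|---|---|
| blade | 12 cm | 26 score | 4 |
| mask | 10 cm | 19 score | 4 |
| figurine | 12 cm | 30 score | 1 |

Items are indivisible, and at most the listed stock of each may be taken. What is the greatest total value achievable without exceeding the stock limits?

Best selections within length 40 and stock limits:
- 2×blade + 1×figurine: length 36, value 82
- 3×blade: length 36, value 78
Best: 82 score.

82 score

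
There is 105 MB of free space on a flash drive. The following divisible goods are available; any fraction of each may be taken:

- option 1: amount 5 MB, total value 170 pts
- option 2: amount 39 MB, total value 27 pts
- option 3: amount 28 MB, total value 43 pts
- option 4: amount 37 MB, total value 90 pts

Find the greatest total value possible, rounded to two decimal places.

Take in order of value per unit:
- option 1 (170/5 per unit): all 5 → value 170, running total 170.00
- option 4 (90/37 per unit): all 37 → value 90, running total 260.00
- option 3 (43/28 per unit): all 28 → value 43, running total 303.00
- option 2 (27/39 per unit): 35 of 39 → value 35×27/39 = 24.2308, running total 327.23
Total 327.23.

327.23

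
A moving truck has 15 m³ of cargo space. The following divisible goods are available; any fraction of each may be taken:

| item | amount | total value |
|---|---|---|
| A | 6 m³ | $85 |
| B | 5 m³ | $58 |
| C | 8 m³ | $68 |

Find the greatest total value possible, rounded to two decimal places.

177.00

Take in order of value per unit:
- A (85/6 per unit): all 6 → value 85, running total 85.00
- B (58/5 per unit): all 5 → value 58, running total 143.00
- C (68/8 per unit): 4 of 8 → value 4×68/8 = 34.0000, running total 177.00
Total 177.00.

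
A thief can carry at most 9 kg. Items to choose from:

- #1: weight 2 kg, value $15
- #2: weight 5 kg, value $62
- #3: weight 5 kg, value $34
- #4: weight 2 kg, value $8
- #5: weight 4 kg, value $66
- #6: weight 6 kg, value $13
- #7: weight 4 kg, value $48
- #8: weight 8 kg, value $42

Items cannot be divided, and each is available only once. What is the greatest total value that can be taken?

Check high-value combinations within 9 kg:
- #2+#5: weight 5+4=9, value 62+66=128
- #5+#7: weight 4+4=8, value 66+48=114
- #2+#7: weight 5+4=9, value 62+48=110
- #3+#5: weight 5+4=9, value 34+66=100
Best: $128.

$128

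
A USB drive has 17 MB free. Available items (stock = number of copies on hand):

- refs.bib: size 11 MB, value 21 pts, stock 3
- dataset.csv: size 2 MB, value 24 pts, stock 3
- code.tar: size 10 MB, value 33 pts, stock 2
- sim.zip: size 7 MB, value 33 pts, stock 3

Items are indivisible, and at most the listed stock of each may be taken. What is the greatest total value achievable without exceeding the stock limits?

Top feasible selections:
- 3×dataset.csv + 1×sim.zip: size 13, value 105
- 3×dataset.csv + 1×code.tar: size 16, value 105
- 1×refs.bib + 3×dataset.csv: size 17, value 93
Best: 105 pts.

105 pts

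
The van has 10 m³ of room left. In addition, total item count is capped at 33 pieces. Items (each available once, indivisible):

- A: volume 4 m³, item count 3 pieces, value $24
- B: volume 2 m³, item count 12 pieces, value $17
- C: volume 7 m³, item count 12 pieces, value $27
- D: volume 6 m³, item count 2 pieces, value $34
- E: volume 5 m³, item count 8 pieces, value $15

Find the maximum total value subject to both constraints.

$58

Feasible sets respecting both limits:
- A+D: volume 10, item count 5, value 58
- B+D: volume 8, item count 14, value 51
- B+C: volume 9, item count 24, value 44
Best: $58.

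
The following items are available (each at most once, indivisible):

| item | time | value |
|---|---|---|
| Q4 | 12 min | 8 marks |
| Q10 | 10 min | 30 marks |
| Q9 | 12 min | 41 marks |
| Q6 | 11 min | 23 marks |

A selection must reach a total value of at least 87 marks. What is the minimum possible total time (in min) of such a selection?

Subsets with value ≥ 87, sorted by total time:
- Q10+Q9+Q6: time 33, value 94
- Q4+Q10+Q9+Q6: time 45, value 102
Minimum time: 33 min.

33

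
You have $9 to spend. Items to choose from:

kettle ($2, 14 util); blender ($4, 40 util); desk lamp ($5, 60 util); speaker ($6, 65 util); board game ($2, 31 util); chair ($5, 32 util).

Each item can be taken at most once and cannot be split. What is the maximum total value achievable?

Check high-value combinations within $9:
- kettle+desk lamp+board game: cost 2+5+2=9, value 14+60+31=105
- blender+desk lamp: cost 4+5=9, value 40+60=100
- speaker+board game: cost 6+2=8, value 65+31=96
Best: 105 util.

105 util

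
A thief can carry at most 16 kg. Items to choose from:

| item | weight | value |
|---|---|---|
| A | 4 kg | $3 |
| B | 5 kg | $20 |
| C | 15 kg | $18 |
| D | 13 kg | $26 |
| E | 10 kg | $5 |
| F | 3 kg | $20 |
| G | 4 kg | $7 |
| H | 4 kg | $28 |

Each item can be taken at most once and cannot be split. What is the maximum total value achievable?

Check high-value combinations within 16 kg:
- B+F+G+H: weight 5+3+4+4=16, value 20+20+7+28=75
- A+B+F+H: weight 4+5+3+4=16, value 3+20+20+28=71
- B+F+H: weight 5+3+4=12, value 20+20+28=68
Best: $75.

$75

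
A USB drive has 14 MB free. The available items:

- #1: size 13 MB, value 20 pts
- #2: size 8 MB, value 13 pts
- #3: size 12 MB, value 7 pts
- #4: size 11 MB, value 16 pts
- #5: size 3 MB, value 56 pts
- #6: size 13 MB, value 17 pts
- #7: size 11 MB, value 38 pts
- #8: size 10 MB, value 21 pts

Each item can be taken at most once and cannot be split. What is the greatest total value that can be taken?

Check high-value combinations within 14 MB:
- #5+#7: size 3+11=14, value 56+38=94
- #5+#8: size 3+10=13, value 56+21=77
- #4+#5: size 11+3=14, value 16+56=72
- #2+#5: size 8+3=11, value 13+56=69
- #5: size 3, value 56
Best: 94 pts.

94 pts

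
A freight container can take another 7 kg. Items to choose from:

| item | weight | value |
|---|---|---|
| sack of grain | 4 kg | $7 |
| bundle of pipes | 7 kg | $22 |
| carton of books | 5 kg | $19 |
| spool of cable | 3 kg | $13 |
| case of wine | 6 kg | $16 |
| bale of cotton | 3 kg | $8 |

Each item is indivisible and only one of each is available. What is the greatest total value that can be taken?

$22

Check high-value combinations within 7 kg:
- bundle of pipes: weight 7, value 22
- spool of cable+bale of cotton: weight 3+3=6, value 13+8=21
- sack of grain+spool of cable: weight 4+3=7, value 7+13=20
- carton of books: weight 5, value 19
- case of wine: weight 6, value 16
Best: $22.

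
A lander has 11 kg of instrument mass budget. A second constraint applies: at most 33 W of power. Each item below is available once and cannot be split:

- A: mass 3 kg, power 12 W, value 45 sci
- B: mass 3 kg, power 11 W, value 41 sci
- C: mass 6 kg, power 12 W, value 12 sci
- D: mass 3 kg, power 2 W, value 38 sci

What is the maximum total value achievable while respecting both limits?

Feasible sets respecting both limits:
- A+B+D: mass 9, power 25, value 124
- A+B: mass 6, power 23, value 86
- A+D: mass 6, power 14, value 83
Best: 124 sci.

124 sci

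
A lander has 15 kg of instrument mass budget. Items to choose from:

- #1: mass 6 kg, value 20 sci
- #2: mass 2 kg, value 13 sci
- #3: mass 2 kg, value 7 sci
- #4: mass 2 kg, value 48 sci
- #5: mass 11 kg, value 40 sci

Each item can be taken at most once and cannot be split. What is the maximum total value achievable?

Check high-value combinations within 15 kg:
- #2+#4+#5: mass 2+2+11=15, value 13+48+40=101
- #3+#4+#5: mass 2+2+11=15, value 7+48+40=95
- #1+#2+#3+#4: mass 6+2+2+2=12, value 20+13+7+48=88
Best: 101 sci.

101 sci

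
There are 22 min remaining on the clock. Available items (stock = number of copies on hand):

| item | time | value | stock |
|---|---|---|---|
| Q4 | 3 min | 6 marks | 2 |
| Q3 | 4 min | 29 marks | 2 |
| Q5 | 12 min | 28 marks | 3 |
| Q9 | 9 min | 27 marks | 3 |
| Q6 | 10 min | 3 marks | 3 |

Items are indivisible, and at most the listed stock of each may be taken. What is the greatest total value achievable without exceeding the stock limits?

Top feasible selections:
- 1×Q4 + 2×Q3 + 1×Q9: time 20, value 91
- 2×Q3 + 1×Q5: time 20, value 86
- 2×Q3 + 1×Q9: time 17, value 85
- 1×Q3 + 2×Q9: time 22, value 83
Best: 91 marks.

91 marks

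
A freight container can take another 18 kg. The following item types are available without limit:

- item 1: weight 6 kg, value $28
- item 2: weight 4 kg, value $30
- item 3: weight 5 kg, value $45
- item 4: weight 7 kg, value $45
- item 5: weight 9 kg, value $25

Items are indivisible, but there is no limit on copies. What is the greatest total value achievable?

Best value-per-unit is item 3 at 45/5; filling with it alone gives 3×45 = 135.
Optimal mix: 2×item 2 + 2×item 3 → weight 18, value 150.

$150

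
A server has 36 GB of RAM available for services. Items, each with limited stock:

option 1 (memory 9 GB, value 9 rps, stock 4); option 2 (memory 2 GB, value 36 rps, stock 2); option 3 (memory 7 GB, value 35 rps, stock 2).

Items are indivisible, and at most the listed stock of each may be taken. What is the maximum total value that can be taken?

160 rps

Best selections within memory 36 and stock limits:
- 2×option 1 + 2×option 2 + 2×option 3: memory 36, value 160
- 1×option 1 + 2×option 2 + 2×option 3: memory 27, value 151
Best: 160 rps.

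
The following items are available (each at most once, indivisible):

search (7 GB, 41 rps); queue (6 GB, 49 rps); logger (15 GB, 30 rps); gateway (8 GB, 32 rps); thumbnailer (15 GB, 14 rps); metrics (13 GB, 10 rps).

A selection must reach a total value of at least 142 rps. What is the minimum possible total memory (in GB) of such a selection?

36

Subsets with value ≥ 142, sorted by total memory:
- search+queue+logger+gateway: memory 36, value 152
- search+queue+logger+gateway+metrics: memory 49, value 162
Minimum memory: 36 GB.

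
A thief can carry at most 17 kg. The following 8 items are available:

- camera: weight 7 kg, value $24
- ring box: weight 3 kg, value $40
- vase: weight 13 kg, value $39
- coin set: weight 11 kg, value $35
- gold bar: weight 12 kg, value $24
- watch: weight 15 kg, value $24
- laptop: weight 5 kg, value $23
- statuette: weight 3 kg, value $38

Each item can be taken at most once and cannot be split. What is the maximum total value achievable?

Check high-value combinations within 17 kg:
- ring box+coin set+statuette: weight 3+11+3=17, value 40+35+38=113
- camera+ring box+statuette: weight 7+3+3=13, value 24+40+38=102
- ring box+laptop+statuette: weight 3+5+3=11, value 40+23+38=101
- camera+ring box+laptop: weight 7+3+5=15, value 24+40+23=87
- camera+laptop+statuette: weight 7+5+3=15, value 24+23+38=85
Best: $113.

$113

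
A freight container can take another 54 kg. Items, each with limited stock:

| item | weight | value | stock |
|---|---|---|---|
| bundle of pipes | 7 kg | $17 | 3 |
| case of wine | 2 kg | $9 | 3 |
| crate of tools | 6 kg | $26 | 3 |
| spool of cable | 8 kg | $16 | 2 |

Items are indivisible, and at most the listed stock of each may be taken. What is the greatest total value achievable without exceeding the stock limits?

Best selections within weight 54 and stock limits:
- 3×bundle of pipes + 3×case of wine + 3×crate of tools + 1×spool of cable: weight 53, value 172
- 2×bundle of pipes + 3×case of wine + 3×crate of tools + 2×spool of cable: weight 54, value 171
- 3×bundle of pipes + 2×case of wine + 3×crate of tools + 1×spool of cable: weight 51, value 163
Best: $172.

$172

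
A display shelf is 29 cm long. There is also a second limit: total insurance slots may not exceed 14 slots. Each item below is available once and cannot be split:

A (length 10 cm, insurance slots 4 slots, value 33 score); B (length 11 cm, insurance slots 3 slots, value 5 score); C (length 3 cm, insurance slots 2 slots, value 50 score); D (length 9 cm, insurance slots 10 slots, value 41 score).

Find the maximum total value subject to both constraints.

91 score

Feasible sets respecting both limits:
- C+D: length 12, insurance slots 12, value 91
- A+B+C: length 24, insurance slots 9, value 88
- A+C: length 13, insurance slots 6, value 83
Best: 91 score.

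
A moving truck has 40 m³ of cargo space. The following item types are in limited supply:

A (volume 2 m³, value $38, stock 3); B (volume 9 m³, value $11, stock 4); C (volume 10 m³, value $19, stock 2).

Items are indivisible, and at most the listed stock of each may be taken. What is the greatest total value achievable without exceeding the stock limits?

Best selections within volume 40 and stock limits:
- 3×A + 1×B + 2×C: volume 35, value 163
- 3×A + 2×B + 1×C: volume 34, value 155
- 3×A + 2×C: volume 26, value 152
- 3×A + 3×B: volume 33, value 147
Best: $163.

$163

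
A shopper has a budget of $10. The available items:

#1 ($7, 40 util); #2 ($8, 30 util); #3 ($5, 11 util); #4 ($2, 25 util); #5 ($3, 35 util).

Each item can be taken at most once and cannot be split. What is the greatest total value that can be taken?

Check high-value combinations within $10:
- #1+#5: cost 7+3=10, value 40+35=75
- #3+#4+#5: cost 5+2+3=10, value 11+25+35=71
- #1+#4: cost 7+2=9, value 40+25=65
- #4+#5: cost 2+3=5, value 25+35=60
Best: 75 util.

75 util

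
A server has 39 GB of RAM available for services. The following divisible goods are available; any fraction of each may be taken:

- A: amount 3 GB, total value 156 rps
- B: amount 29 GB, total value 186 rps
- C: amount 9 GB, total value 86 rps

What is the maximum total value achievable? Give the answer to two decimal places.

415.17

Take in order of value per unit:
- A (156/3 per unit): all 3 → value 156, running total 156.00
- C (86/9 per unit): all 9 → value 86, running total 242.00
- B (186/29 per unit): 27 of 29 → value 27×186/29 = 173.1724, running total 415.17
Total 415.17.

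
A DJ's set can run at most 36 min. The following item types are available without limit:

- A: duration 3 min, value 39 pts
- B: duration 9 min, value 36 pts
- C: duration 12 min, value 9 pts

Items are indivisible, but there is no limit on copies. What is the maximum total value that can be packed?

Best value-per-unit is A at 39/3, and filling with it alone uses duration 12×3=36. No mix of the others beats 12×39 = 468.

468 pts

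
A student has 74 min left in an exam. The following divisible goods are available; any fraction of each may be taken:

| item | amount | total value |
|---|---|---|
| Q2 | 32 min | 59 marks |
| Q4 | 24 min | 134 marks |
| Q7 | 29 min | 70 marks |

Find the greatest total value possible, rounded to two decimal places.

Take in order of value per unit:
- Q4 (134/24 per unit): all 24 → value 134, running total 134.00
- Q7 (70/29 per unit): all 29 → value 70, running total 204.00
- Q2 (59/32 per unit): 21 of 32 → value 21×59/32 = 38.7188, running total 242.72
Total 242.72.

242.72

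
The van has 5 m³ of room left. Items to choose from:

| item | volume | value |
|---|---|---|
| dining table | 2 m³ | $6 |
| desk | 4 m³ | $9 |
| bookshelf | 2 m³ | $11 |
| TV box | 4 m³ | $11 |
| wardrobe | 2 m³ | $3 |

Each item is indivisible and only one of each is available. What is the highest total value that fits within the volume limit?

$17

Check high-value combinations within 5 m³:
- dining table+bookshelf: volume 2+2=4, value 6+11=17
- bookshelf+wardrobe: volume 2+2=4, value 11+3=14
- bookshelf: volume 2, value 11
- TV box: volume 4, value 11
- desk: volume 4, value 9
Best: $17.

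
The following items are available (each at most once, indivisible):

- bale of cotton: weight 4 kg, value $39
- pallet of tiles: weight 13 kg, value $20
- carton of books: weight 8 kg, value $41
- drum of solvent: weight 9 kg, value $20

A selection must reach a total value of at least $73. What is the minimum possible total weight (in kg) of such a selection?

Subsets with value ≥ 73, sorted by total weight:
- bale of cotton+carton of books: weight 12, value 80
- bale of cotton+carton of books+drum of solvent: weight 21, value 100
Minimum weight: 12 kg.

12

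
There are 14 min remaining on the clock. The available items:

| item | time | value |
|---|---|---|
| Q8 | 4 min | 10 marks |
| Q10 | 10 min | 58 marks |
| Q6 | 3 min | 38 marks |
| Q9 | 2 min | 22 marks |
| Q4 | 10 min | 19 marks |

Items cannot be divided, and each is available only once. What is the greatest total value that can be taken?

Check high-value combinations within 14 min:
- Q10+Q6: time 10+3=13, value 58+38=96
- Q10+Q9: time 10+2=12, value 58+22=80
- Q8+Q6+Q9: time 4+3+2=9, value 10+38+22=70
- Q8+Q10: time 4+10=14, value 10+58=68
- Q6+Q9: time 3+2=5, value 38+22=60
Best: 96 marks.

96 marks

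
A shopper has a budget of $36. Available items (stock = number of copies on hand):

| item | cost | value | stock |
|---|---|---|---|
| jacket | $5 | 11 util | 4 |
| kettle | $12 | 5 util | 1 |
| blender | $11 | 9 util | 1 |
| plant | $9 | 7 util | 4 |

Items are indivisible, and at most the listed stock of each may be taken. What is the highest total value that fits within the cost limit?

53 util

Top feasible selections:
- 4×jacket + 1×blender: cost 31, value 53
- 4×jacket + 1×plant: cost 29, value 51
- 4×jacket + 1×kettle: cost 32, value 49
Best: 53 util.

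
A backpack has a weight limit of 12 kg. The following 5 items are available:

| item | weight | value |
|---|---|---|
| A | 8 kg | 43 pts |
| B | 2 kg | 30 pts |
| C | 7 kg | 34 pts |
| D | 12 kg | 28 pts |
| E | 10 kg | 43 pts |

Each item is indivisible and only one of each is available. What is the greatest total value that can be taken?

Check high-value combinations within 12 kg:
- A+B: weight 8+2=10, value 43+30=73
- B+E: weight 2+10=12, value 30+43=73
- B+C: weight 2+7=9, value 30+34=64
Best: 73 pts.

73 pts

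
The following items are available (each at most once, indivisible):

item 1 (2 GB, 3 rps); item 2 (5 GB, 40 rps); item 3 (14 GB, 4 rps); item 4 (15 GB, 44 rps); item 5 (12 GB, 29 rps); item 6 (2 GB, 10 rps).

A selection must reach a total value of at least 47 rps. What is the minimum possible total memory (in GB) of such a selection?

Subsets with value ≥ 47, sorted by total memory:
- item 2+item 6: memory 7, value 50
- item 1+item 2+item 6: memory 9, value 53
Minimum memory: 7 GB.

7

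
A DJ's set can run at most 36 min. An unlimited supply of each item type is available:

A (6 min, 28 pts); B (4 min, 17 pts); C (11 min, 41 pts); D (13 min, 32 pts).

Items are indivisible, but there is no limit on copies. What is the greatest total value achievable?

Best value-per-unit is A at 28/6, and filling with it alone uses duration 6×6=36. No mix of the others beats 6×28 = 168.

168 pts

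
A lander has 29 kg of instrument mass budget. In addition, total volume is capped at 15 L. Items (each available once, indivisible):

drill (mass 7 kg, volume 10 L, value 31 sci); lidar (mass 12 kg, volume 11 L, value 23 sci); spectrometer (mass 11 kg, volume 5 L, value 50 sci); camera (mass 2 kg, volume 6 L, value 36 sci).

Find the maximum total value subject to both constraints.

86 sci

Feasible sets respecting both limits:
- spectrometer+camera: mass 13, volume 11, value 86
- drill+spectrometer: mass 18, volume 15, value 81
- spectrometer: mass 11, volume 5, value 50
Best: 86 sci.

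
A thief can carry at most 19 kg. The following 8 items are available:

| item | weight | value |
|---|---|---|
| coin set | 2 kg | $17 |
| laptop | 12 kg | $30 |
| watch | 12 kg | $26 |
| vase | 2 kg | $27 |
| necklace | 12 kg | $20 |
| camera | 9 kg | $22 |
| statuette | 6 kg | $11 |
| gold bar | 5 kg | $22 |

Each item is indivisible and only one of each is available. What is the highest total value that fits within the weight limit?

$88

Check high-value combinations within 19 kg:
- coin set+vase+camera+gold bar: weight 2+2+9+5=18, value 17+27+22+22=88
- laptop+vase+gold bar: weight 12+2+5=19, value 30+27+22=79
- coin set+vase+statuette+gold bar: weight 2+2+6+5=15, value 17+27+11+22=77
Best: $88.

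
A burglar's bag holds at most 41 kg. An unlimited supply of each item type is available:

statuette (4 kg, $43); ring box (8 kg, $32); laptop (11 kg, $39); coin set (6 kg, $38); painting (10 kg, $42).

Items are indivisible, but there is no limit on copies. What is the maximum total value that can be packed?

$430

Best value-per-unit is statuette at 43/4, and filling with it alone uses weight 10×4=40. No mix of the others beats 10×43 = 430.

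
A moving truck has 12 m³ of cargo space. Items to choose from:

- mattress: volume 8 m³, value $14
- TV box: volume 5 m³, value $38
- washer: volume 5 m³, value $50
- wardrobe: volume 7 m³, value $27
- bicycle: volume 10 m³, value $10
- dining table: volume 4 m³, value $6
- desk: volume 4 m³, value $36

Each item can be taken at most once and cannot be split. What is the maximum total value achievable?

$88

This is a 0/1 knapsack; check combinations near the capacity.
- TV box+washer: volume 5+5=10, value 38+50=88
- washer+desk: volume 5+4=9, value 50+36=86
- washer+wardrobe: volume 5+7=12, value 50+27=77
- TV box+desk: volume 5+4=9, value 38+36=74
Best: $88.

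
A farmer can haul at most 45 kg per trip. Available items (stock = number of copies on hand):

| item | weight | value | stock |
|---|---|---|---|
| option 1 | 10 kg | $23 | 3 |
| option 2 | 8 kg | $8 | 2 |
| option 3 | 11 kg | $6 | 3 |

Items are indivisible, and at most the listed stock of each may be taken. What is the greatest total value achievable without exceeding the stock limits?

Top feasible selections:
- 3×option 1 + 1×option 2: weight 38, value 77
- 3×option 1 + 1×option 3: weight 41, value 75
Best: $77.

$77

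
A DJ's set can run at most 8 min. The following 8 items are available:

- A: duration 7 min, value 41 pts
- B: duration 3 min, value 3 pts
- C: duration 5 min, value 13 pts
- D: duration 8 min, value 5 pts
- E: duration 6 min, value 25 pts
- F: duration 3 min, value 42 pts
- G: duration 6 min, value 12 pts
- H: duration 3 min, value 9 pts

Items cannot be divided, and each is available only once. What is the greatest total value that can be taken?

Check high-value combinations within 8 min:
- C+F: duration 5+3=8, value 13+42=55
- F+H: duration 3+3=6, value 42+9=51
- B+F: duration 3+3=6, value 3+42=45
Best: 55 pts.

55 pts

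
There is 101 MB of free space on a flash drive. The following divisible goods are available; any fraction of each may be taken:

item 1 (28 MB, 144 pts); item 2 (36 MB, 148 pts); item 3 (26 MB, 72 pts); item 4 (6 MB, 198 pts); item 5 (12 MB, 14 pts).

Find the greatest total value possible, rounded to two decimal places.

Take in order of value per unit:
- item 4 (198/6 per unit): all 6 → value 198, running total 198.00
- item 1 (144/28 per unit): all 28 → value 144, running total 342.00
- item 2 (148/36 per unit): all 36 → value 148, running total 490.00
- item 3 (72/26 per unit): all 26 → value 72, running total 562.00
- item 5 (14/12 per unit): 5 of 12 → value 5×14/12 = 5.8333, running total 567.83
Total 567.83.

567.83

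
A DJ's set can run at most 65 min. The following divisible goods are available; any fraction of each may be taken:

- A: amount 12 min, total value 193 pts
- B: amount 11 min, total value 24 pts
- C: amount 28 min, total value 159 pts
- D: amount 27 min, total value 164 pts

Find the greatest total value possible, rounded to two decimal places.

Take in order of value per unit:
- A (193/12 per unit): all 12 → value 193, running total 193.00
- D (164/27 per unit): all 27 → value 164, running total 357.00
- C (159/28 per unit): 26 of 28 → value 26×159/28 = 147.6429, running total 504.64
Total 504.64.

504.64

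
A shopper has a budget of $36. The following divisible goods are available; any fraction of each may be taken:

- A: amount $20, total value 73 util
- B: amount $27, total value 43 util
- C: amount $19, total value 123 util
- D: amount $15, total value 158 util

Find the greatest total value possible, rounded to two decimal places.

Take in order of value per unit:
- D (158/15 per unit): all 15 → value 158, running total 158.00
- C (123/19 per unit): all 19 → value 123, running total 281.00
- A (73/20 per unit): 2 of 20 → value 2×73/20 = 7.3000, running total 288.30
Total 288.30.

288.30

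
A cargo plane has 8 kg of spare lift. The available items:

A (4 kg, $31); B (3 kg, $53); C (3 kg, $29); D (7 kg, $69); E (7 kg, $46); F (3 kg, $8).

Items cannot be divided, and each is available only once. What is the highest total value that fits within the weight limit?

This is a 0/1 knapsack; check combinations near the capacity.
- A+B: weight 4+3=7, value 31+53=84
- B+C: weight 3+3=6, value 53+29=82
- D: weight 7, value 69
- B+F: weight 3+3=6, value 53+8=61
- A+C: weight 4+3=7, value 31+29=60
Best: $84.

$84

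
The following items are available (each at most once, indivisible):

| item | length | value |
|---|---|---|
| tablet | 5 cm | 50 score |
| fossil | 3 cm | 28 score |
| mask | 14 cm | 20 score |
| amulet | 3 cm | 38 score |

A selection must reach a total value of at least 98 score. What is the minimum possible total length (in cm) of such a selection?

11

Subsets with value ≥ 98, sorted by total length:
- tablet+fossil+amulet: length 11, value 116
- tablet+mask+amulet: length 22, value 108
- tablet+fossil+mask: length 22, value 98
- tablet+fossil+mask+amulet: length 25, value 136
Minimum length: 11 cm.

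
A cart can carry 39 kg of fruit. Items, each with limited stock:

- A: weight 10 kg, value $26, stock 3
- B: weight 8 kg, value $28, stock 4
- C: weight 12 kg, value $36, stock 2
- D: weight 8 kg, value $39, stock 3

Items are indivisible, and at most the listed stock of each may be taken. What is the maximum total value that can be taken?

Best selections within weight 39 and stock limits:
- 1×C + 3×D: weight 36, value 153
- 1×B + 3×D: weight 32, value 145
Best: $153.

$153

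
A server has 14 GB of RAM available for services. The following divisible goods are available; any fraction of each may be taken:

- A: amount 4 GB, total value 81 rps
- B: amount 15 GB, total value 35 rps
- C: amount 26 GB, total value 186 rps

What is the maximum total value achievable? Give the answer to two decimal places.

Take in order of value per unit:
- A (81/4 per unit): all 4 → value 81, running total 81.00
- C (186/26 per unit): 10 of 26 → value 10×186/26 = 71.5385, running total 152.54
Total 152.54.

152.54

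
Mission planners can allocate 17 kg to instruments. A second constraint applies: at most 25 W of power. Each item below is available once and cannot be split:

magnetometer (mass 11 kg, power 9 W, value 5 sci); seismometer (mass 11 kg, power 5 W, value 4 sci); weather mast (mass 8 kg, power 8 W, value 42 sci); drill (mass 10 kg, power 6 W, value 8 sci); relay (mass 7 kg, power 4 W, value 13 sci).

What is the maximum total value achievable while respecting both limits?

55 sci

Feasible sets respecting both limits:
- weather mast+relay: mass 15, power 12, value 55
- weather mast: mass 8, power 8, value 42
- drill+relay: mass 17, power 10, value 21
- relay: mass 7, power 4, value 13
Best: 55 sci.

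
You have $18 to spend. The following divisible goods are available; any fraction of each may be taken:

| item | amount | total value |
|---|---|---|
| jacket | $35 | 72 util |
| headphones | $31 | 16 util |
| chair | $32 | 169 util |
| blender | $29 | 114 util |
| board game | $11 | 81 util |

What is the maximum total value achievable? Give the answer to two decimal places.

117.97

Take in order of value per unit:
- board game (81/11 per unit): all 11 → value 81, running total 81.00
- chair (169/32 per unit): 7 of 32 → value 7×169/32 = 36.9688, running total 117.97
Total 117.97.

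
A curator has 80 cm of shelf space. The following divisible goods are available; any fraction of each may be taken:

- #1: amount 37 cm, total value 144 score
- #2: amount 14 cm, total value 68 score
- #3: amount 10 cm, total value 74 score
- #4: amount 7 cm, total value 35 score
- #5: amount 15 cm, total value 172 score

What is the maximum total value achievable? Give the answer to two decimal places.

481.32

Take in order of value per unit:
- #5 (172/15 per unit): all 15 → value 172, running total 172.00
- #3 (74/10 per unit): all 10 → value 74, running total 246.00
- #4 (35/7 per unit): all 7 → value 35, running total 281.00
- #2 (68/14 per unit): all 14 → value 68, running total 349.00
- #1 (144/37 per unit): 34 of 37 → value 34×144/37 = 132.3243, running total 481.32
Total 481.32.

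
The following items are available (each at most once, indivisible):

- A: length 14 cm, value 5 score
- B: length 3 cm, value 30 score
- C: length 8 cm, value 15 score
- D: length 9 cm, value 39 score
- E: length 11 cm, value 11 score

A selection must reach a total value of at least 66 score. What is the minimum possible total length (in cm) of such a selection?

Subsets with value ≥ 66, sorted by total length:
- B+D: length 12, value 69
- B+C+D: length 20, value 84
Minimum length: 12 cm.

12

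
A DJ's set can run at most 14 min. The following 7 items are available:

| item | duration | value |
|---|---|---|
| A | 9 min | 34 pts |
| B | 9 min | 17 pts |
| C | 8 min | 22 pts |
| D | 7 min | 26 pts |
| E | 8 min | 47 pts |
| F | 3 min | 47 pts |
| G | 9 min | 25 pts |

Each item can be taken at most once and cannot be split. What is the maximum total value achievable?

94 pts

This is a 0/1 knapsack; check combinations near the capacity.
- E+F: duration 8+3=11, value 47+47=94
- A+F: duration 9+3=12, value 34+47=81
- D+F: duration 7+3=10, value 26+47=73
Best: 94 pts.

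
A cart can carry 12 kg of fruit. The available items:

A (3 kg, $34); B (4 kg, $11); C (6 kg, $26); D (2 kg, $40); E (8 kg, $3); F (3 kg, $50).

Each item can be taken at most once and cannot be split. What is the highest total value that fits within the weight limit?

$135

This is a 0/1 knapsack; check combinations near the capacity.
- A+B+D+F: weight 3+4+2+3=12, value 34+11+40+50=135
- A+D+F: weight 3+2+3=8, value 34+40+50=124
- C+D+F: weight 6+2+3=11, value 26+40+50=116
- A+C+F: weight 3+6+3=12, value 34+26+50=110
- B+D+F: weight 4+2+3=9, value 11+40+50=101
Best: $135.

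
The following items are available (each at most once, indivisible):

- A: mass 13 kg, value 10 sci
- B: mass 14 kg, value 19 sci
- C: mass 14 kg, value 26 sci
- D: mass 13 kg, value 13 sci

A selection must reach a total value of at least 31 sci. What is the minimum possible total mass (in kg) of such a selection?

27

Subsets with value ≥ 31, sorted by total mass:
- C+D: mass 27, value 39
- A+C: mass 27, value 36
- B+D: mass 27, value 32
- B+C: mass 28, value 45
Minimum mass: 27 kg.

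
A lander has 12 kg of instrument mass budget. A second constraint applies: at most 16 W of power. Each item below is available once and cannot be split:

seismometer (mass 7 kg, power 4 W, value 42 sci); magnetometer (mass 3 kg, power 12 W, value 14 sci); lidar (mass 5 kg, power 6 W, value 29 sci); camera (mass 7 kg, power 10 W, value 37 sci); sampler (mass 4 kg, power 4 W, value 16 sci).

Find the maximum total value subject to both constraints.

71 sci

Feasible sets respecting both limits:
- seismometer+lidar: mass 12, power 10, value 71
- lidar+camera: mass 12, power 16, value 66
- seismometer+sampler: mass 11, power 8, value 58
- seismometer+magnetometer: mass 10, power 16, value 56
Best: 71 sci.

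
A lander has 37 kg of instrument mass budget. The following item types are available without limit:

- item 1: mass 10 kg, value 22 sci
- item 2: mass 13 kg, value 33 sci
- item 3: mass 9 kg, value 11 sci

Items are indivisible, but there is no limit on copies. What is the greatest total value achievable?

88 sci

Best value-per-unit is item 2 at 33/13; filling with it alone gives 2×33 = 66.
Optimal mix: 1×item 1 + 2×item 2 → mass 36, value 88.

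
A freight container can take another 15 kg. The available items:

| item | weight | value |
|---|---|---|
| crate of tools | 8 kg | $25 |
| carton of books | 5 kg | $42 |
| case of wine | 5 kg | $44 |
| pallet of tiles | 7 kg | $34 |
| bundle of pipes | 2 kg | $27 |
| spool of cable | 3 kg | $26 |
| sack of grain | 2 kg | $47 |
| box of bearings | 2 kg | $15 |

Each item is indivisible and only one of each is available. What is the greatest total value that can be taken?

This is a 0/1 knapsack; check combinations near the capacity.
- carton of books+case of wine+bundle of pipes+sack of grain: weight 5+5+2+2=14, value 42+44+27+47=160
- case of wine+bundle of pipes+spool of cable+sack of grain+box of bearings: weight 5+2+3+2+2=14, value 44+27+26+47+15=159
- carton of books+case of wine+spool of cable+sack of grain: weight 5+5+3+2=15, value 42+44+26+47=159
Best: $160.

$160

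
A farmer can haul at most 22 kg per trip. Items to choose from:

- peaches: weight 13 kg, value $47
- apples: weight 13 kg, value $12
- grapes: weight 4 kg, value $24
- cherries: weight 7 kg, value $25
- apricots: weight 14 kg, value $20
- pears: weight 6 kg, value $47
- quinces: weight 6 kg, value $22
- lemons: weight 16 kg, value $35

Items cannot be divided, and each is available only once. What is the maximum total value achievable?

$96

Check high-value combinations within 22 kg:
- grapes+cherries+pears: weight 4+7+6=17, value 24+25+47=96
- peaches+pears: weight 13+6=19, value 47+47=94
- cherries+pears+quinces: weight 7+6+6=19, value 25+47+22=94
- grapes+pears+quinces: weight 4+6+6=16, value 24+47+22=93
- pears+lemons: weight 6+16=22, value 47+35=82
Best: $96.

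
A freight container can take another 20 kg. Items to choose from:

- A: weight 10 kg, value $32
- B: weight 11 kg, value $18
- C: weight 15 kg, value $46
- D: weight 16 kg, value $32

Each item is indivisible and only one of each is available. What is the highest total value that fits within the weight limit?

This is a 0/1 knapsack; check combinations near the capacity.
- C: weight 15, value 46
- A: weight 10, value 32
- D: weight 16, value 32
- B: weight 11, value 18
Best: $46.

$46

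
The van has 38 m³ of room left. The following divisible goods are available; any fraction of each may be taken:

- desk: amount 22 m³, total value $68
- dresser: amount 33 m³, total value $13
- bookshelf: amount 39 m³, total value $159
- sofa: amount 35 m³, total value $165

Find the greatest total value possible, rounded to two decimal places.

Take in order of value per unit:
- sofa (165/35 per unit): all 35 → value 165, running total 165.00
- bookshelf (159/39 per unit): 3 of 39 → value 3×159/39 = 12.2308, running total 177.23
Total 177.23.

177.23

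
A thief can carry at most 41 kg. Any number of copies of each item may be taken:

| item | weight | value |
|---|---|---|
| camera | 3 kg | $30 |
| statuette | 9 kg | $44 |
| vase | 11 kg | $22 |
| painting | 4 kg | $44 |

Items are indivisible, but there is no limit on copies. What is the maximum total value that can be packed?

$442

Best value-per-unit is painting at 44/4; filling with it alone gives 10×44 = 440.
Optimal mix: 3×camera + 8×painting → weight 41, value 442.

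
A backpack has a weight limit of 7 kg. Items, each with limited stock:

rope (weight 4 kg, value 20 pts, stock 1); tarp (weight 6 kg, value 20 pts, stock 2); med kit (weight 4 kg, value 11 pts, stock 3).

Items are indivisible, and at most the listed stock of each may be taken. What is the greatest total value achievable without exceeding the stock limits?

Top feasible selections:
- 1×rope: weight 4, value 20
- 1×tarp: weight 6, value 20
Best: 20 pts.

20 pts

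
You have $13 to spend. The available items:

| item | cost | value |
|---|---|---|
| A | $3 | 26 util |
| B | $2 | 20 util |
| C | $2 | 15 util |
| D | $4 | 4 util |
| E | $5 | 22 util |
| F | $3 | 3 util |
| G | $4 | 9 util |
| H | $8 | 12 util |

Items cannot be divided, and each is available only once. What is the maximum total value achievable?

83 util

Check high-value combinations within $13:
- A+B+C+E: cost 3+2+2+5=12, value 26+20+15+22=83
- A+B+E+F: cost 3+2+5+3=13, value 26+20+22+3=71
- A+B+C+G: cost 3+2+2+4=11, value 26+20+15+9=70
- A+B+E: cost 3+2+5=10, value 26+20+22=68
Best: 83 util.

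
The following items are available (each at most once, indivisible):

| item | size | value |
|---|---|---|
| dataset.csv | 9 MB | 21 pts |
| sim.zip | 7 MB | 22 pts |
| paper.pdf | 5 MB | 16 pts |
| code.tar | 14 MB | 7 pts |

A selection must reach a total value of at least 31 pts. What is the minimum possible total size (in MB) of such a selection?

Subsets with value ≥ 31, sorted by total size:
- sim.zip+paper.pdf: size 12, value 38
- dataset.csv+paper.pdf: size 14, value 37
- dataset.csv+sim.zip: size 16, value 43
Minimum size: 12 MB.

12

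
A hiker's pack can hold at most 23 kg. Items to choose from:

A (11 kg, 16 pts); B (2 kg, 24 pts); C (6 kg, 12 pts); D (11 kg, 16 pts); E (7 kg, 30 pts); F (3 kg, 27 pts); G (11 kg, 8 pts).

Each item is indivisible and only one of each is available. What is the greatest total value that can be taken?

97 pts

This is a 0/1 knapsack; check combinations near the capacity.
- A+B+E+F: weight 11+2+7+3=23, value 16+24+30+27=97
- B+D+E+F: weight 2+11+7+3=23, value 24+16+30+27=97
- B+C+E+F: weight 2+6+7+3=18, value 24+12+30+27=93
- B+E+F+G: weight 2+7+3+11=23, value 24+30+27+8=89
Best: 97 pts.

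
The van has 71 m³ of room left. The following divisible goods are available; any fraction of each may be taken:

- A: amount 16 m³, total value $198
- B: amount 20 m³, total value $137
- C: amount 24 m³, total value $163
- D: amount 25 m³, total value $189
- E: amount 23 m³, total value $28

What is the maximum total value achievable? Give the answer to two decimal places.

591.92

Take in order of value per unit:
- A (198/16 per unit): all 16 → value 198, running total 198.00
- D (189/25 per unit): all 25 → value 189, running total 387.00
- B (137/20 per unit): all 20 → value 137, running total 524.00
- C (163/24 per unit): 10 of 24 → value 10×163/24 = 67.9167, running total 591.92
Total 591.92.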